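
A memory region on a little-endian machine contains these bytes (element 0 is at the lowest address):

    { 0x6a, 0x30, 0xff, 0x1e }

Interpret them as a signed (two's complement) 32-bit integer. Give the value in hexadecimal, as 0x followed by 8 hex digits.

In little-endian order the low byte comes first in memory.
Reassemble most-significant byte first: 1E FF 30 6A → 0x1EFF306A.

0x1EFF306A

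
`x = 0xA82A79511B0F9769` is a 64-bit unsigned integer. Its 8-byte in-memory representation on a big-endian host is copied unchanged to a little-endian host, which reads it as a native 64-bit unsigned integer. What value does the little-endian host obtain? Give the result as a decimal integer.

7608566705471171240

Stored big-endian, the bytes at ascending addresses are A8 2A 79 51 1B 0F 97 69.
Read back as little-endian, the first byte is least significant, giving 0x69970F1B51792AA8.
0x69970F1B51792AA8 = 7608566705471171240.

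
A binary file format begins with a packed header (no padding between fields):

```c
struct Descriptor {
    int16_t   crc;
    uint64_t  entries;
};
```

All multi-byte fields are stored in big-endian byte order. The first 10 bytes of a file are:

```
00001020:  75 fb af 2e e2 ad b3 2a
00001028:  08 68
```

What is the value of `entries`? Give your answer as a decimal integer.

12623276041229174888

`entries` follows `crc` (2 bytes), so it starts at byte offset 2 and occupies 8 bytes.
Bytes at offsets 2..9: AF 2E E2 AD B3 2A 08 68.
Big-endian stores the most-significant byte at the lowest address.
The bytes are already most-significant first: 0xAF2EE2ADB32A0868.
0xAF2EE2ADB32A0868 = 12623276041229174888.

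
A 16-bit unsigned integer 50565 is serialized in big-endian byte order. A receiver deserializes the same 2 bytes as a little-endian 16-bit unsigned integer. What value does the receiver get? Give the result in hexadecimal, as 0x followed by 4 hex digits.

50565 in 16-bit hexadecimal is 0xC585.
Stored big-endian, the bytes at ascending addresses are C5 85.
Read back as little-endian, the first byte is least significant, giving 0x85C5.

0x85C5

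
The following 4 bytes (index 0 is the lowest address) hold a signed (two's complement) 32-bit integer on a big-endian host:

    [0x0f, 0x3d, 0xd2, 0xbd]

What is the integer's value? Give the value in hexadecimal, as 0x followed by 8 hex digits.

Big-endian: lowest address holds the most-significant byte.
The bytes are already most-significant first: 0x0F3DD2BD.

0x0F3DD2BD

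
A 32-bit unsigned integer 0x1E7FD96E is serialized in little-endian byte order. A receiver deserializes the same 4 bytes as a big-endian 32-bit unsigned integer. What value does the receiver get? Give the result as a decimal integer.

Stored little-endian, the bytes at ascending addresses are 6E D9 7F 1E.
Read back as big-endian, the last byte is least significant, giving 0x6ED97F1E.
0x6ED97F1E = 1859747614.

1859747614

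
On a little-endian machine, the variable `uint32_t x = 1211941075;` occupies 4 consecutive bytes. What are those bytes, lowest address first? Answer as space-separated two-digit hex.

D3 C0 3C 48

1211941075 in hexadecimal, padded to 32 bits, is 0x483CC0D3.
Split into bytes (most-significant first): 48 3C C0 D3.
Little-endian: lowest address holds the least-significant byte.
So at ascending addresses the bytes are D3 C0 3C 48.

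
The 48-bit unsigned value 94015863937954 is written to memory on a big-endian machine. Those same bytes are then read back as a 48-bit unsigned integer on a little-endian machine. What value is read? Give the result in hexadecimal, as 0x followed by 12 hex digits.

0xA25B2CC68155

94015863937954 in 48-bit hexadecimal is 0x5581C62C5BA2.
Stored big-endian, the bytes at ascending addresses are 55 81 C6 2C 5B A2.
Read back as little-endian, the first byte is least significant, giving 0xA25B2CC68155.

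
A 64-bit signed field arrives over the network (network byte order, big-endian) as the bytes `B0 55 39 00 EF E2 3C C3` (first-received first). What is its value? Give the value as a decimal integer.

Big-endian: lowest address holds the most-significant byte.
The bytes are already most-significant first: 0xB0553900EFE23CC3.
Top bit is set, so as a signed 64-bit value this is 0xB0553900EFE23CC3 − 2^64 = -5740619473826464573.

-5740619473826464573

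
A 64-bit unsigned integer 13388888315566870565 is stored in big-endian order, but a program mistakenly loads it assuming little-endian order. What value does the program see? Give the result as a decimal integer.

13388888315566870565 in 64-bit hexadecimal is 0xB9CEE2FC52BDD025.
Stored big-endian, the bytes at ascending addresses are B9 CE E2 FC 52 BD D0 25.
Read back as little-endian, the first byte is least significant, giving 0x25D0BD52FCE2CEB9.
0x25D0BD52FCE2CEB9 = 2724885938686840505.

2724885938686840505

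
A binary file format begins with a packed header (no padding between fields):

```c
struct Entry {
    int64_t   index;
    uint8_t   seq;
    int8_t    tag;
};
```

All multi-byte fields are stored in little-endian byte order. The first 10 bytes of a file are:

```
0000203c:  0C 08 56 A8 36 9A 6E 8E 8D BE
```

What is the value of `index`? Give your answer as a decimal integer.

`index` is the first field, at byte offset 0, occupying 8 bytes.
Bytes at offsets 0..7: 0C 08 56 A8 36 9A 6E 8E.
In little-endian order the low byte comes first in memory.
Reassemble most-significant byte first: 8E 6E 9A 36 A8 56 08 0C → 0x8E6E9A36A856080C.
Top bit is set, so as a signed 64-bit value this is 0x8E6E9A36A856080C − 2^64 = -8183433913342490612.

-8183433913342490612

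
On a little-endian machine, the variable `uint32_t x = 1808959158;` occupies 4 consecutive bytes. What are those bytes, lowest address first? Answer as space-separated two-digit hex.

B6 86 D2 6B

1808959158 in hexadecimal, padded to 32 bits, is 0x6BD286B6.
Split into bytes (most-significant first): 6B D2 86 B6.
Little-endian stores the least-significant byte at the lowest address.
So at ascending addresses the bytes are B6 86 D2 6B.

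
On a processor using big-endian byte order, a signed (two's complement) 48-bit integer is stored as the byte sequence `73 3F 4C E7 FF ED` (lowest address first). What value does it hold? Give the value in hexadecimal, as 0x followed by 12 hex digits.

0x733F4CE7FFED

In big-endian order the high byte comes first in memory.
The bytes are already most-significant first: 0x733F4CE7FFED.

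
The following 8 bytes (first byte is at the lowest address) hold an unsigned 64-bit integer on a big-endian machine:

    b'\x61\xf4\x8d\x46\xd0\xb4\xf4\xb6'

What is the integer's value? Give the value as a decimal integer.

In big-endian order the high byte comes first in memory.
The bytes are already most-significant first: 0x61F48D46D0B4F4B6.
0x61F48D46D0B4F4B6 = 7058421851285157046.

7058421851285157046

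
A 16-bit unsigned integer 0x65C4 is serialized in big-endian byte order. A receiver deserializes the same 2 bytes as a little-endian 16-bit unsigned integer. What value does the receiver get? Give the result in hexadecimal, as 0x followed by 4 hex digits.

0xC465

Stored big-endian, the bytes at ascending addresses are 65 C4.
Read back as little-endian, the first byte is least significant, giving 0xC465.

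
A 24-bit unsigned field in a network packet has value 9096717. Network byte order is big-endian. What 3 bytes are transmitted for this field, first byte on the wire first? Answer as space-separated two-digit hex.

8A CE 0D

9096717 in hexadecimal, padded to 24 bits, is 0x8ACE0D.
Split into bytes (most-significant first): 8A CE 0D.
Big-endian: lowest address holds the most-significant byte.
So the memory order matches the most-significant-first order: 8A CE 0D.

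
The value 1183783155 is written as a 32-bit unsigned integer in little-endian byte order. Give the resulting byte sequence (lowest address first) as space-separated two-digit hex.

1183783155 in hexadecimal, padded to 32 bits, is 0x468F18F3.
Split into bytes (most-significant first): 46 8F 18 F3.
In little-endian order the low byte comes first in memory.
So at ascending addresses the bytes are F3 18 8F 46.

F3 18 8F 46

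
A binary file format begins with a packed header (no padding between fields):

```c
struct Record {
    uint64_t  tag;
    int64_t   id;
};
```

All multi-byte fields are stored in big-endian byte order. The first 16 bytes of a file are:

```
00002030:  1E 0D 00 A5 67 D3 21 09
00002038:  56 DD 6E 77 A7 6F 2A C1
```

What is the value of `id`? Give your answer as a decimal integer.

`id` follows `tag` (8 bytes), so it starts at byte offset 8 and occupies 8 bytes.
Bytes at offsets 8..15: 56 DD 6E 77 A7 6F 2A C1.
Big-endian: lowest address holds the most-significant byte.
The bytes are already most-significant first: 0x56DD6E77A76F2AC1.
0x56DD6E77A76F2AC1 = 6259280517304101569.

6259280517304101569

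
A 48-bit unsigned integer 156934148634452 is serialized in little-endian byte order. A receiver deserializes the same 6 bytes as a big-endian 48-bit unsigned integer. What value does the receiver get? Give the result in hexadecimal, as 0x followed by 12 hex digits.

0x54B72E14BB8E

156934148634452 in 48-bit hexadecimal is 0x8EBB142EB754.
Stored little-endian, the bytes at ascending addresses are 54 B7 2E 14 BB 8E.
Read back as big-endian, the last byte is least significant, giving 0x54B72E14BB8E.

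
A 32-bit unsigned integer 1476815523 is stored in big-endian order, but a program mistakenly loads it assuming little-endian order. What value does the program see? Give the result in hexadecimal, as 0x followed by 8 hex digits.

1476815523 in 32-bit hexadecimal is 0x58066AA3.
Stored big-endian, the bytes at ascending addresses are 58 06 6A A3.
Read back as little-endian, the first byte is least significant, giving 0xA36A0658.

0xA36A0658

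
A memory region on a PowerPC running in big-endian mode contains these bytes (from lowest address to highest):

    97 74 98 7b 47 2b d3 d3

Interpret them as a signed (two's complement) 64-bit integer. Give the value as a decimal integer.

-7533228621441543213

In big-endian order the high byte comes first in memory.
The bytes are already most-significant first: 0x9774987B472BD3D3.
Top bit is set, so as a signed 64-bit value this is 0x9774987B472BD3D3 − 2^64 = -7533228621441543213.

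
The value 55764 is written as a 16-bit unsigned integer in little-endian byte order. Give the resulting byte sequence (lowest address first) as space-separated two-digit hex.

55764 in hexadecimal, padded to 16 bits, is 0xD9D4.
Split into bytes (most-significant first): D9 D4.
Little-endian stores the least-significant byte at the lowest address.
So at ascending addresses the bytes are D4 D9.

D4 D9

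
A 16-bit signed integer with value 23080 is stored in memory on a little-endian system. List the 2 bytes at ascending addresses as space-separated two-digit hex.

23080 in hexadecimal, padded to 16 bits, is 0x5A28.
Split into bytes (most-significant first): 5A 28.
Little-endian: lowest address holds the least-significant byte.
So at ascending addresses the bytes are 28 5A.

28 5A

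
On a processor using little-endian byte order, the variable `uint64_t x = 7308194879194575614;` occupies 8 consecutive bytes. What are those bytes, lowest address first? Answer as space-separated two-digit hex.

FE B2 B8 AB 85 EC 6B 65

7308194879194575614 in hexadecimal, padded to 64 bits, is 0x656BEC85ABB8B2FE.
Split into bytes (most-significant first): 65 6B EC 85 AB B8 B2 FE.
In little-endian order the low byte comes first in memory.
So at ascending addresses the bytes are FE B2 B8 AB 85 EC 6B 65.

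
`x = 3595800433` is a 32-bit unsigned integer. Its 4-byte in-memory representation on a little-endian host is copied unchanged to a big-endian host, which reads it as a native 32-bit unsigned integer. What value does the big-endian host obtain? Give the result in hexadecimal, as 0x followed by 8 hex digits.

0x718F53D6

3595800433 in 32-bit hexadecimal is 0xD6538F71.
Stored little-endian, the bytes at ascending addresses are 71 8F 53 D6.
Read back as big-endian, the last byte is least significant, giving 0x718F53D6.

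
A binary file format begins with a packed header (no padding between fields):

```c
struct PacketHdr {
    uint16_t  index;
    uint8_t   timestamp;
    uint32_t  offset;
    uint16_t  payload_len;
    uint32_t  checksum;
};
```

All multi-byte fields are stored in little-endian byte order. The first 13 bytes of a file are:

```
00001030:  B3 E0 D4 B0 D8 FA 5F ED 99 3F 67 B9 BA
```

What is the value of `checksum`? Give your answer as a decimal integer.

`checksum` follows `index` (2 B), `timestamp` (1 B), `offset` (4 B), `payload_len` (2 B), so it starts at offset 2 + 1 + 4 + 2 = 9 and occupies 4 bytes.
Bytes at offsets 9..12: 3F 67 B9 BA.
Little-endian: lowest address holds the least-significant byte.
Reassemble most-significant byte first: BA B9 67 3F → 0xBAB9673F.
0xBAB9673F = 3132712767.

3132712767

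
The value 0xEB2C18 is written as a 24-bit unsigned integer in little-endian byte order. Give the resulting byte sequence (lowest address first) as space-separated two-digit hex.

Split into bytes (most-significant first): EB 2C 18.
In little-endian order the low byte comes first in memory.
So at ascending addresses the bytes are 18 2C EB.

18 2C EB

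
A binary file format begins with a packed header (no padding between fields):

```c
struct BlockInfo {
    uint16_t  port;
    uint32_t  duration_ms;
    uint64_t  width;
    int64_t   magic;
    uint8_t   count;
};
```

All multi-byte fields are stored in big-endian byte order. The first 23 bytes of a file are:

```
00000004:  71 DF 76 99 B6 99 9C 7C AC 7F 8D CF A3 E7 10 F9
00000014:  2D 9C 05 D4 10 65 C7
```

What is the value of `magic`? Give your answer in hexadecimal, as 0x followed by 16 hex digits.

`magic` follows `port` (2 B), `duration_ms` (4 B), `width` (8 B), so it starts at offset 2 + 4 + 8 = 14 and occupies 8 bytes.
Bytes at offsets 14..21: 10 F9 2D 9C 05 D4 10 65.
Big-endian stores the most-significant byte at the lowest address.
The bytes are already most-significant first: 0x10F92D9C05D41065.

0x10F92D9C05D41065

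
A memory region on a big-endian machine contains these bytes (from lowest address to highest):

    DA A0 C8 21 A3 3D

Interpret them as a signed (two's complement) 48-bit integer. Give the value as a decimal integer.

Big-endian: lowest address holds the most-significant byte.
The bytes are already most-significant first: 0xDAA0C821A33D.
Top bit is set, so as a signed 48-bit value this is 0xDAA0C821A33D − 2^48 = -41090889440451.

-41090889440451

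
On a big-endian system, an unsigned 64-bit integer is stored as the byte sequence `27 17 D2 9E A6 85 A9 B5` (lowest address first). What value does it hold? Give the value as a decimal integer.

2816951670783977909

In big-endian order the high byte comes first in memory.
The bytes are already most-significant first: 0x2717D29EA685A9B5.
0x2717D29EA685A9B5 = 2816951670783977909.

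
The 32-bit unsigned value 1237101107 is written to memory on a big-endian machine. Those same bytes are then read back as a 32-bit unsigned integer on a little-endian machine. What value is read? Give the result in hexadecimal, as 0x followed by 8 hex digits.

1237101107 in 32-bit hexadecimal is 0x49BCAA33.
Stored big-endian, the bytes at ascending addresses are 49 BC AA 33.
Read back as little-endian, the first byte is least significant, giving 0x33AABC49.

0x33AABC49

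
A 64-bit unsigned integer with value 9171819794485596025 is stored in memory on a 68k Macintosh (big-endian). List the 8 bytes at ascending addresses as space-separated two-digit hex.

7F 48 D9 82 3A 35 CF 79

9171819794485596025 in hexadecimal, padded to 64 bits, is 0x7F48D9823A35CF79.
Split into bytes (most-significant first): 7F 48 D9 82 3A 35 CF 79.
Big-endian stores the most-significant byte at the lowest address.
So the memory order matches the most-significant-first order: 7F 48 D9 82 3A 35 CF 79.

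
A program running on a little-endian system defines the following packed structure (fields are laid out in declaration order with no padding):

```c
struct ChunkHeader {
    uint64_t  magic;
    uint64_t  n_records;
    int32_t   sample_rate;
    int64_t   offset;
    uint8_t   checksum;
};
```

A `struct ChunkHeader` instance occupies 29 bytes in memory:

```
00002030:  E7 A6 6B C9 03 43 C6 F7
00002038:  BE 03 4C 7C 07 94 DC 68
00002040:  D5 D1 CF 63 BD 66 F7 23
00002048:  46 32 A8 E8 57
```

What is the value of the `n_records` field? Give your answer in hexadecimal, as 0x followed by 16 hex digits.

0x68DC94077C4C03BE

`n_records` follows `magic` (8 bytes), so it starts at byte offset 8 and occupies 8 bytes.
Bytes at offsets 8..15: BE 03 4C 7C 07 94 DC 68.
Little-endian stores the least-significant byte at the lowest address.
Reassemble most-significant byte first: 68 DC 94 07 7C 4C 03 BE → 0x68DC94077C4C03BE.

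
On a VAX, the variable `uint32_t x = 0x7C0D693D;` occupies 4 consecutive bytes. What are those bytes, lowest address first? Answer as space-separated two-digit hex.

3D 69 0D 7C

Split into bytes (most-significant first): 7C 0D 69 3D.
Little-endian stores the least-significant byte at the lowest address.
So at ascending addresses the bytes are 3D 69 0D 7C.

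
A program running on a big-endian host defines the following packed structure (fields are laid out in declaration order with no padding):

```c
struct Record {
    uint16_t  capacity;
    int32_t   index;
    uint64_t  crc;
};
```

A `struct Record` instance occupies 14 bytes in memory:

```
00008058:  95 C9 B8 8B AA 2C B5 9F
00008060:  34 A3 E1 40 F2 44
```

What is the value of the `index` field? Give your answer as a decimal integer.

-1198806484

`index` follows `capacity` (2 bytes), so it starts at byte offset 2 and occupies 4 bytes.
Bytes at offsets 2..5: B8 8B AA 2C.
Big-endian: lowest address holds the most-significant byte.
The bytes are already most-significant first: 0xB88BAA2C.
Top bit is set, so as a signed 32-bit value this is 0xB88BAA2C − 2^32 = -1198806484.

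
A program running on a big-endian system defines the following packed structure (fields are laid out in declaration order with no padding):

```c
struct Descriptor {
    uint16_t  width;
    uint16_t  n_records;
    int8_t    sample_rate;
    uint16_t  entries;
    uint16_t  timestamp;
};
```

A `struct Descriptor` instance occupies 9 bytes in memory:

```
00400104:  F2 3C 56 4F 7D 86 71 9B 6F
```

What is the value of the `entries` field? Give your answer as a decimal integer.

34417

`entries` follows `width` (2 B), `n_records` (2 B), `sample_rate` (1 B), so it starts at offset 2 + 2 + 1 = 5 and occupies 2 bytes.
Bytes at offsets 5..6: 86 71.
In big-endian order the high byte comes first in memory.
The bytes are already most-significant first: 0x8671.
0x8671 = 34417.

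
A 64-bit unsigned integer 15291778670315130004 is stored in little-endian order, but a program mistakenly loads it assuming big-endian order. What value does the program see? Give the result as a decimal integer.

15291778670315130004 in 64-bit hexadecimal is 0xD4374FAE6C074C94.
Stored little-endian, the bytes at ascending addresses are 94 4C 07 6C AE 4F 37 D4.
Read back as big-endian, the last byte is least significant, giving 0x944C076CAE4F37D4.
0x944C076CAE4F37D4 = 10685924179205634004.

10685924179205634004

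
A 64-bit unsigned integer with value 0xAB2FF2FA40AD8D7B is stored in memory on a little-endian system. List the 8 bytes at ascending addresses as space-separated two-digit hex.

Split into bytes (most-significant first): AB 2F F2 FA 40 AD 8D 7B.
In little-endian order the low byte comes first in memory.
So at ascending addresses the bytes are 7B 8D AD 40 FA F2 2F AB.

7B 8D AD 40 FA F2 2F AB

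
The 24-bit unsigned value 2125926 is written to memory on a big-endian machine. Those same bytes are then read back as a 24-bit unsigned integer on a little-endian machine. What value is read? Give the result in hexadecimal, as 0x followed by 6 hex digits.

0x667020

2125926 in 24-bit hexadecimal is 0x207066.
Stored big-endian, the bytes at ascending addresses are 20 70 66.
Read back as little-endian, the first byte is least significant, giving 0x667020.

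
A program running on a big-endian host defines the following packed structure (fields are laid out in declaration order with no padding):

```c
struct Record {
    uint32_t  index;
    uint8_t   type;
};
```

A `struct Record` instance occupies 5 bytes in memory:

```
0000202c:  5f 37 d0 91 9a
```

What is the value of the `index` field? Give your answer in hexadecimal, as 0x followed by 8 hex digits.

0x5F37D091

`index` is the first field, at byte offset 0, occupying 4 bytes.
Bytes at offsets 0..3: 5F 37 D0 91.
Big-endian stores the most-significant byte at the lowest address.
The bytes are already most-significant first: 0x5F37D091.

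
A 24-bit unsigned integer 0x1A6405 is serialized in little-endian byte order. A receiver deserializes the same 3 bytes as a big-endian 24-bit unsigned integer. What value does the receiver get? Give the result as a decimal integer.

353306

Stored little-endian, the bytes at ascending addresses are 05 64 1A.
Read back as big-endian, the last byte is least significant, giving 0x05641A.
0x05641A = 353306.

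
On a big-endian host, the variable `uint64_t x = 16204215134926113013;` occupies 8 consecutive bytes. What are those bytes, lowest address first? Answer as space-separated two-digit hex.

E0 E0 EF CF C5 47 88 F5

16204215134926113013 in hexadecimal, padded to 64 bits, is 0xE0E0EFCFC54788F5.
Split into bytes (most-significant first): E0 E0 EF CF C5 47 88 F5.
In big-endian order the high byte comes first in memory.
So the memory order matches the most-significant-first order: E0 E0 EF CF C5 47 88 F5.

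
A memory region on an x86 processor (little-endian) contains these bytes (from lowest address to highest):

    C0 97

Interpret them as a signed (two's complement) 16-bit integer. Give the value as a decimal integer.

Little-endian: lowest address holds the least-significant byte.
Reassemble most-significant byte first: 97 C0 → 0x97C0.
Top bit is set, so as a signed 16-bit value this is 0x97C0 − 2^16 = -26688.

-26688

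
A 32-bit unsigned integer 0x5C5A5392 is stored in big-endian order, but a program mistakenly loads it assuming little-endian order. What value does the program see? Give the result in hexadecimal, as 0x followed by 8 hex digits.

0x92535A5C

Stored big-endian, the bytes at ascending addresses are 5C 5A 53 92.
Read back as little-endian, the first byte is least significant, giving 0x92535A5C.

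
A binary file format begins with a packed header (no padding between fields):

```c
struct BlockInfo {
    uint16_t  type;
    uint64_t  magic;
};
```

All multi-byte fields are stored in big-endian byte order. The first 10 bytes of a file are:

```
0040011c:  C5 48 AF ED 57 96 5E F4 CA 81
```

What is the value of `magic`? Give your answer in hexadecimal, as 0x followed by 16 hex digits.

`magic` follows `type` (2 bytes), so it starts at byte offset 2 and occupies 8 bytes.
Bytes at offsets 2..9: AF ED 57 96 5E F4 CA 81.
Big-endian stores the most-significant byte at the lowest address.
The bytes are already most-significant first: 0xAFED57965EF4CA81.

0xAFED57965EF4CA81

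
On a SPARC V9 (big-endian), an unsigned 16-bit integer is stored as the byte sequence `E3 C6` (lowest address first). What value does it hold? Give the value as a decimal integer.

Big-endian: lowest address holds the most-significant byte.
The bytes are already most-significant first: 0xE3C6.
0xE3C6 = 58310.

58310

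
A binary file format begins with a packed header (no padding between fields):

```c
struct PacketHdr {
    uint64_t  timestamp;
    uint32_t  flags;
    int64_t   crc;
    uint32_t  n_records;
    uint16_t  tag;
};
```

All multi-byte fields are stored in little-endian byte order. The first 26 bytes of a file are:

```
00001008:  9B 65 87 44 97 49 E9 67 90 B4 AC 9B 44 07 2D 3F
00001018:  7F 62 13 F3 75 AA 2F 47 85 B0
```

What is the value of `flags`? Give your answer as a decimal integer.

2611786896

`flags` follows `timestamp` (8 bytes), so it starts at byte offset 8 and occupies 4 bytes.
Bytes at offsets 8..11: 90 B4 AC 9B.
Little-endian stores the least-significant byte at the lowest address.
Reassemble most-significant byte first: 9B AC B4 90 → 0x9BACB490.
0x9BACB490 = 2611786896.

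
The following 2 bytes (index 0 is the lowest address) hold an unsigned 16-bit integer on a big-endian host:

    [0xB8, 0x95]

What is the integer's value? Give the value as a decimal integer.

Big-endian: lowest address holds the most-significant byte.
The bytes are already most-significant first: 0xB895.
0xB895 = 47253.

47253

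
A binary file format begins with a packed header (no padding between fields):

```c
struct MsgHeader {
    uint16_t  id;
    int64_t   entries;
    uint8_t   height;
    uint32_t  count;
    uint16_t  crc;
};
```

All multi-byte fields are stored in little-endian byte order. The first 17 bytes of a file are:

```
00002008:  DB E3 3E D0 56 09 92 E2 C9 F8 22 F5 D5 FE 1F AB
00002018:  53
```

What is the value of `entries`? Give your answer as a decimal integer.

-519635165134794690

`entries` follows `id` (2 bytes), so it starts at byte offset 2 and occupies 8 bytes.
Bytes at offsets 2..9: 3E D0 56 09 92 E2 C9 F8.
In little-endian order the low byte comes first in memory.
Reassemble most-significant byte first: F8 C9 E2 92 09 56 D0 3E → 0xF8C9E2920956D03E.
Top bit is set, so as a signed 64-bit value this is 0xF8C9E2920956D03E − 2^64 = -519635165134794690.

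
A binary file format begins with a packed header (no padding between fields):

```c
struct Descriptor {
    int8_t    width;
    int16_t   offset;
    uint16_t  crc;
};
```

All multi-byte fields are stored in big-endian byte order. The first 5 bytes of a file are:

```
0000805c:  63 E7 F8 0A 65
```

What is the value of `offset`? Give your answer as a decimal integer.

`offset` follows `width` (1 byte), so it starts at byte offset 1 and occupies 2 bytes.
Bytes at offsets 1..2: E7 F8.
Big-endian stores the most-significant byte at the lowest address.
The bytes are already most-significant first: 0xE7F8.
Top bit is set, so as a signed 16-bit value this is 0xE7F8 − 2^16 = -6152.

-6152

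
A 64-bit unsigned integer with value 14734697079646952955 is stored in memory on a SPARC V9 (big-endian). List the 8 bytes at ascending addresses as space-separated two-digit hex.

14734697079646952955 in hexadecimal, padded to 64 bits, is 0xCC7C28ED19579DFB.
Split into bytes (most-significant first): CC 7C 28 ED 19 57 9D FB.
In big-endian order the high byte comes first in memory.
So the memory order matches the most-significant-first order: CC 7C 28 ED 19 57 9D FB.

CC 7C 28 ED 19 57 9D FB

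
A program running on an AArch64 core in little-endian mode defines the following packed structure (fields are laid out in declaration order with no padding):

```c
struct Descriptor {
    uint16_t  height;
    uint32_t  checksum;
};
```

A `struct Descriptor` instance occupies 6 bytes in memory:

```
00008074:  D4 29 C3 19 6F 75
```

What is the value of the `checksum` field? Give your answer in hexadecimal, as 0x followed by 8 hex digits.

`checksum` follows `height` (2 bytes), so it starts at byte offset 2 and occupies 4 bytes.
Bytes at offsets 2..5: C3 19 6F 75.
Little-endian: lowest address holds the least-significant byte.
Reassemble most-significant byte first: 75 6F 19 C3 → 0x756F19C3.

0x756F19C3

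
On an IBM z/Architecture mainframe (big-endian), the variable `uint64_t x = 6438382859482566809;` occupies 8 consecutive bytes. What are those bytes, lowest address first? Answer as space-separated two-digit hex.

6438382859482566809 in hexadecimal, padded to 64 bits, is 0x5959BB19436C1099.
Split into bytes (most-significant first): 59 59 BB 19 43 6C 10 99.
Big-endian stores the most-significant byte at the lowest address.
So the memory order matches the most-significant-first order: 59 59 BB 19 43 6C 10 99.

59 59 BB 19 43 6C 10 99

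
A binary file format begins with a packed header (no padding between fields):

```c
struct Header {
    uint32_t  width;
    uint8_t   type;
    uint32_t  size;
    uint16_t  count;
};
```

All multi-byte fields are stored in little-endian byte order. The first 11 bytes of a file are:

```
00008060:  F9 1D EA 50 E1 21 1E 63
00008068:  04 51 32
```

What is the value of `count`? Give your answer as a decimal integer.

`count` follows `width` (4 B), `type` (1 B), `size` (4 B), so it starts at offset 4 + 1 + 4 = 9 and occupies 2 bytes.
Bytes at offsets 9..10: 51 32.
In little-endian order the low byte comes first in memory.
Reassemble most-significant byte first: 32 51 → 0x3251.
0x3251 = 12881.

12881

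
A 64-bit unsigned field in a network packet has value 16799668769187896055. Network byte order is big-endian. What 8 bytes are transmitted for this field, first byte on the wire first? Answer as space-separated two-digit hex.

16799668769187896055 in hexadecimal, padded to 64 bits, is 0xE92469BCB3AB1AF7.
Split into bytes (most-significant first): E9 24 69 BC B3 AB 1A F7.
Big-endian stores the most-significant byte at the lowest address.
So the memory order matches the most-significant-first order: E9 24 69 BC B3 AB 1A F7.

E9 24 69 BC B3 AB 1A F7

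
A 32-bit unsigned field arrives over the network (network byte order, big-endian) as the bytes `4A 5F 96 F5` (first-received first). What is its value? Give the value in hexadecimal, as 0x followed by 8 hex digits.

In big-endian order the high byte comes first in memory.
The bytes are already most-significant first: 0x4A5F96F5.

0x4A5F96F5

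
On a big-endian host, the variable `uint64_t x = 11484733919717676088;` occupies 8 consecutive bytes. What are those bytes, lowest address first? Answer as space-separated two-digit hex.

9F 61 F8 A6 B8 A6 D4 38

11484733919717676088 in hexadecimal, padded to 64 bits, is 0x9F61F8A6B8A6D438.
Split into bytes (most-significant first): 9F 61 F8 A6 B8 A6 D4 38.
Big-endian stores the most-significant byte at the lowest address.
So the memory order matches the most-significant-first order: 9F 61 F8 A6 B8 A6 D4 38.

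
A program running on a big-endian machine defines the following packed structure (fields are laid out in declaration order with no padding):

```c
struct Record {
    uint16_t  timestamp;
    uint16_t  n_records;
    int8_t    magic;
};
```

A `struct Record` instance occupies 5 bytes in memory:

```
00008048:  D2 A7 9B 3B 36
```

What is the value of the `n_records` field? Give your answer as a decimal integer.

39739

`n_records` follows `timestamp` (2 bytes), so it starts at byte offset 2 and occupies 2 bytes.
Bytes at offsets 2..3: 9B 3B.
Big-endian: lowest address holds the most-significant byte.
The bytes are already most-significant first: 0x9B3B.
0x9B3B = 39739.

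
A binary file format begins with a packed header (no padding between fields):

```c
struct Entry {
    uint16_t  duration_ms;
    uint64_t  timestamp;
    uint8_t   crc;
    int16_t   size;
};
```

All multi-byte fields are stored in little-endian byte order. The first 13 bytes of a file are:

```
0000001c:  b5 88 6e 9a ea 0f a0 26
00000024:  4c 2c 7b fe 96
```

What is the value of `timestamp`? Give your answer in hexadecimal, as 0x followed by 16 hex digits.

0x2C4C26A00FEA9A6E

`timestamp` follows `duration_ms` (2 bytes), so it starts at byte offset 2 and occupies 8 bytes.
Bytes at offsets 2..9: 6E 9A EA 0F A0 26 4C 2C.
Little-endian: lowest address holds the least-significant byte.
Reassemble most-significant byte first: 2C 4C 26 A0 0F EA 9A 6E → 0x2C4C26A00FEA9A6E.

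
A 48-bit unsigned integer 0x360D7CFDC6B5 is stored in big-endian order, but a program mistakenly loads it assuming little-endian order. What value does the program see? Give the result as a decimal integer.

Stored big-endian, the bytes at ascending addresses are 36 0D 7C FD C6 B5.
Read back as little-endian, the first byte is least significant, giving 0xB5C6FD7C0D36.
0xB5C6FD7C0D36 = 199866260917558.

199866260917558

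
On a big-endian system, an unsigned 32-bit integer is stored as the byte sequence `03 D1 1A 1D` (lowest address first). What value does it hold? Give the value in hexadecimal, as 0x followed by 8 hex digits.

Big-endian stores the most-significant byte at the lowest address.
The bytes are already most-significant first: 0x03D11A1D.

0x03D11A1D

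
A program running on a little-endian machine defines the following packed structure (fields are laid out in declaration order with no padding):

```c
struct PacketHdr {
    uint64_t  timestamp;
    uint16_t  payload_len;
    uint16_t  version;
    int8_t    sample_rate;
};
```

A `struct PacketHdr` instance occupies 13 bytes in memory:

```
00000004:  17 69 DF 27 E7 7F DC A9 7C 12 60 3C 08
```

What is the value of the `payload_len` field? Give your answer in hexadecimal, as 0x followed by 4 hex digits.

0x127C

`payload_len` follows `timestamp` (8 bytes), so it starts at byte offset 8 and occupies 2 bytes.
Bytes at offsets 8..9: 7C 12.
In little-endian order the low byte comes first in memory.
Reassemble most-significant byte first: 12 7C → 0x127C.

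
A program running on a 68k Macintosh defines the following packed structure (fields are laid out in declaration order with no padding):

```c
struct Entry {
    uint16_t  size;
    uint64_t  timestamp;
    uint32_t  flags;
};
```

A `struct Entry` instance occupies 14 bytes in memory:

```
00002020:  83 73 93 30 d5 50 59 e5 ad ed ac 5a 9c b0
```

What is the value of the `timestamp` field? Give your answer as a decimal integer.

10606211663539842541

`timestamp` follows `size` (2 bytes), so it starts at byte offset 2 and occupies 8 bytes.
Bytes at offsets 2..9: 93 30 D5 50 59 E5 AD ED.
Big-endian stores the most-significant byte at the lowest address.
The bytes are already most-significant first: 0x9330D55059E5ADED.
0x9330D55059E5ADED = 10606211663539842541.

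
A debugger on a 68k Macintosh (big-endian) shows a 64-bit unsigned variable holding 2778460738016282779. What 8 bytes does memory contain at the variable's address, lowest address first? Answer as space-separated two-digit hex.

2778460738016282779 in hexadecimal, padded to 64 bits, is 0x268F1351FFD4889B.
Split into bytes (most-significant first): 26 8F 13 51 FF D4 88 9B.
Big-endian stores the most-significant byte at the lowest address.
So the memory order matches the most-significant-first order: 26 8F 13 51 FF D4 88 9B.

26 8F 13 51 FF D4 88 9B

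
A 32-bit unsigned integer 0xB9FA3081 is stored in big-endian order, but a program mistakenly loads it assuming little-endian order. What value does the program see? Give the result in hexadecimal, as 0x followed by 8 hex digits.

0x8130FAB9

Stored big-endian, the bytes at ascending addresses are B9 FA 30 81.
Read back as little-endian, the first byte is least significant, giving 0x8130FAB9.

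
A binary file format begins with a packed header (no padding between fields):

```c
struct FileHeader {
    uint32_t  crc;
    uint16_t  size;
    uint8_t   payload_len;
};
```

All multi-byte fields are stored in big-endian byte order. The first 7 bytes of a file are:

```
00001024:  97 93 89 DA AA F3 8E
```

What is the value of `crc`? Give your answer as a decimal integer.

2543028698

`crc` is the first field, at byte offset 0, occupying 4 bytes.
Bytes at offsets 0..3: 97 93 89 DA.
In big-endian order the high byte comes first in memory.
The bytes are already most-significant first: 0x979389DA.
0x979389DA = 2543028698.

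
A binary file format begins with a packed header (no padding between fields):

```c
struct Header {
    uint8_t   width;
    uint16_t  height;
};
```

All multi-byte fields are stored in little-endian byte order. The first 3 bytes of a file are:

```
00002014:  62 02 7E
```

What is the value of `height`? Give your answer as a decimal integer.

32258

`height` follows `width` (1 byte), so it starts at byte offset 1 and occupies 2 bytes.
Bytes at offsets 1..2: 02 7E.
In little-endian order the low byte comes first in memory.
Reassemble most-significant byte first: 7E 02 → 0x7E02.
0x7E02 = 32258.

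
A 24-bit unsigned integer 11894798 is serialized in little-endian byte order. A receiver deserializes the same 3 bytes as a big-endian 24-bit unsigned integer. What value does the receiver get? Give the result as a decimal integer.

950453

11894798 in 24-bit hexadecimal is 0xB5800E.
Stored little-endian, the bytes at ascending addresses are 0E 80 B5.
Read back as big-endian, the last byte is least significant, giving 0x0E80B5.
0x0E80B5 = 950453.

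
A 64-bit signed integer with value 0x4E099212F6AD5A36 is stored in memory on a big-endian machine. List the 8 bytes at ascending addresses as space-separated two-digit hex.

4E 09 92 12 F6 AD 5A 36

Split into bytes (most-significant first): 4E 09 92 12 F6 AD 5A 36.
In big-endian order the high byte comes first in memory.
So the memory order matches the most-significant-first order: 4E 09 92 12 F6 AD 5A 36.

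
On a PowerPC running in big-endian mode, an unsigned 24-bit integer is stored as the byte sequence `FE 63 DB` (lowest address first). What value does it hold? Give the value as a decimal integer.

16671707

Big-endian stores the most-significant byte at the lowest address.
The bytes are already most-significant first: 0xFE63DB.
0xFE63DB = 16671707.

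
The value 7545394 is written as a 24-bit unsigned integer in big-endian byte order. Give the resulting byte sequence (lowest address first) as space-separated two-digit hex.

73 22 32

7545394 in hexadecimal, padded to 24 bits, is 0x732232.
Split into bytes (most-significant first): 73 22 32.
Big-endian: lowest address holds the most-significant byte.
So the memory order matches the most-significant-first order: 73 22 32.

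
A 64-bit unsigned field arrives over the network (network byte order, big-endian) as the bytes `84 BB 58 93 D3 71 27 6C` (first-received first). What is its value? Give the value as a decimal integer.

9564335625582225260

In big-endian order the high byte comes first in memory.
The bytes are already most-significant first: 0x84BB5893D371276C.
0x84BB5893D371276C = 9564335625582225260.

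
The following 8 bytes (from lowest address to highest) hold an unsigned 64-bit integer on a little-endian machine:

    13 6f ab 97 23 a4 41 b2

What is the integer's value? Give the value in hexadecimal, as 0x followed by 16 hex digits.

0xB241A42397AB6F13

In little-endian order the low byte comes first in memory.
Reassemble most-significant byte first: B2 41 A4 23 97 AB 6F 13 → 0xB241A42397AB6F13.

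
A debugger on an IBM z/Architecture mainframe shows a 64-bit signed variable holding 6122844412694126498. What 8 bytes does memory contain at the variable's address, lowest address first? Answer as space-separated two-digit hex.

6122844412694126498 in hexadecimal, padded to 64 bits, is 0x54F8B68D999E5FA2.
Split into bytes (most-significant first): 54 F8 B6 8D 99 9E 5F A2.
Big-endian: lowest address holds the most-significant byte.
So the memory order matches the most-significant-first order: 54 F8 B6 8D 99 9E 5F A2.

54 F8 B6 8D 99 9E 5F A2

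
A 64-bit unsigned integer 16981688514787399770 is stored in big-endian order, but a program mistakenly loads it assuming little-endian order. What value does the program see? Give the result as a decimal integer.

6546047181815786475

16981688514787399770 in 64-bit hexadecimal is 0xEBAB13BB3A3BD85A.
Stored big-endian, the bytes at ascending addresses are EB AB 13 BB 3A 3B D8 5A.
Read back as little-endian, the first byte is least significant, giving 0x5AD83B3ABB13ABEB.
0x5AD83B3ABB13ABEB = 6546047181815786475.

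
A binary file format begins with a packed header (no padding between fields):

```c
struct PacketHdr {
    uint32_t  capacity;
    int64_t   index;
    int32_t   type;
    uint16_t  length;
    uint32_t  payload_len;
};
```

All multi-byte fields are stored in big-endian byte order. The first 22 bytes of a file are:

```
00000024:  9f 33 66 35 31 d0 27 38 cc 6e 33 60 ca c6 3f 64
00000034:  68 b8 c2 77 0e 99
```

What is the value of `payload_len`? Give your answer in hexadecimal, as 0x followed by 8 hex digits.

`payload_len` follows `capacity` (4 B), `index` (8 B), `type` (4 B), `length` (2 B), so it starts at offset 4 + 8 + 4 + 2 = 18 and occupies 4 bytes.
Bytes at offsets 18..21: C2 77 0E 99.
Big-endian stores the most-significant byte at the lowest address.
The bytes are already most-significant first: 0xC2770E99.

0xC2770E99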